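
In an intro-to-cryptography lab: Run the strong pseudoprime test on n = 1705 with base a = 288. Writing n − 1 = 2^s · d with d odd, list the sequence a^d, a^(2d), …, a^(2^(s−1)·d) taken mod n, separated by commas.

1163, 504, 1676

n − 1 = 1704 = 2^3 · 213, so s = 3 and d = 213.
x_0 = 288^213 mod 1705 = 1163.
x_1 = 1163^2 mod 1705 = 504.
x_2 = 504^2 mod 1705 = 1676.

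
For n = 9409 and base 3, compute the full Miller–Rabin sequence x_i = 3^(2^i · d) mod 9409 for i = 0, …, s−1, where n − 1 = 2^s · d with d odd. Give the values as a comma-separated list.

4004, 8489, 8999, 8147, 2523, 5045

n − 1 = 9408 = 2^6 · 147, so s = 6 and d = 147.
x_0 = 3^147 mod 9409 = 4004.
x_1 = 4004^2 mod 9409 = 8489.
x_2 = 8489^2 mod 9409 = 8999.
x_3 = 8999^2 mod 9409 = 8147.
x_4 = 8147^2 mod 9409 = 2523.
x_5 = 2523^2 mod 9409 = 5045.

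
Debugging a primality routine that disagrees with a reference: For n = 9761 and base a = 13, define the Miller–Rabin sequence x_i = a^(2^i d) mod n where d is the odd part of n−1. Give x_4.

n − 1 = 9760 = 2^5 · 305, so s = 5 and d = 305.
x_0 = 13^305 mod 9761 = 2173.
x_1 = 2173^2 mod 9761 = 7366.
x_2 = 7366^2 mod 9761 = 6318.
x_3 = 6318^2 mod 9761 = 4395.
x_4 = 4395^2 mod 9761 = 8767.

8767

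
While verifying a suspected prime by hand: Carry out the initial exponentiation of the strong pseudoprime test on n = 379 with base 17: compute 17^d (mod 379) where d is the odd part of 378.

378

n − 1 = 378 = 2^1 · 189, so s = 1 and d = 189.
17^189 mod 379 = 378.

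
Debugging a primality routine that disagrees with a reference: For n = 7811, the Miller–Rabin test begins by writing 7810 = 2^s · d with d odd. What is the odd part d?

Halving: 7810 → 3905; 3905 is odd.
So 7810 = 2^1 · 3905.

3905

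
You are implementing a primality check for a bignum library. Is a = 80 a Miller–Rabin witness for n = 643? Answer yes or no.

no

n − 1 = 642 = 2^1 · 321, so s = 1 and d = 321.
x_0 = 80^321 mod 643 = 642.
x_0 = 642 ≡ −1, so 80 is not a witness.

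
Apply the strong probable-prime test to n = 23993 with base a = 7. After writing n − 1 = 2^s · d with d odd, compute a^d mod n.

n − 1 = 23992 = 2^3 · 2999, so s = 3 and d = 2999.
Repeated squaring mod 23993: 7^1 ≡ 7, 7^2 ≡ 49, 7^4 ≡ 2401, 7^8 ≡ 6481, 7^16 ≡ 15611, 7^32 ≡ 6420, 7^64 ≡ 20419, 7^128 ≡ 9200, 7^256 ≡ 16689, 7^512 ≡ 11977, 7^1024 ≡ 18375, 7^2048 ≡ 11129.
2999 = 2048 + 512 + 256 + 128 + 32 + 16 + 4 + 2 + 1, so 7^2999 ≡ 11129·11977·16689·9200·6420·15611·2401·49·7 ≡ 1 (mod 23993).

1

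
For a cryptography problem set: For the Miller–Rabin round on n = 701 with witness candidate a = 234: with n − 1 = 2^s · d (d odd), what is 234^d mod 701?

135

n − 1 = 700 = 2^2 · 175, so s = 2 and d = 175.
234^175 mod 701 = 135.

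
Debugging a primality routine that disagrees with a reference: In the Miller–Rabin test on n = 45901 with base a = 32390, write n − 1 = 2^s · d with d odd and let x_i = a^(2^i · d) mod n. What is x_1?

20013

n − 1 = 45900 = 2^2 · 11475, so s = 2 and d = 11475.
By repeated squaring, 32390^11475 ≡ 27706 (mod 45901).
x_0 = 27706.
x_1 = 27706^2 mod 45901 = 20013.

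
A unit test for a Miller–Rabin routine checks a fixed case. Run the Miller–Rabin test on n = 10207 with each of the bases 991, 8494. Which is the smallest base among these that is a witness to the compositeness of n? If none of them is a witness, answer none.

991

n − 1 = 10206 = 2^1 · 5103, so s = 1 and d = 5103.
Base 991: x_0 = 991^5103 mod 10207 = 6780. x_0 ∉ {1, 10206} and s = 1, so 991 is a Miller–Rabin witness and 10207 is composite.
Base 8494: x_0 = 8494^5103 mod 10207 = 4926. x_0 ∉ {1, 10206} and s = 1, so 8494 is a Miller–Rabin witness and 10207 is composite.
The smallest witness among the given bases is 991.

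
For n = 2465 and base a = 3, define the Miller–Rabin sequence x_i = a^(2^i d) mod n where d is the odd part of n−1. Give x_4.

1

n − 1 = 2464 = 2^5 · 77, so s = 5 and d = 77.
x_0 = 3^77 mod 2465 = 2018.
x_1 = 2018^2 mod 2465 = 144.
x_2 = 144^2 mod 2465 = 1016.
x_3 = 1016^2 mod 2465 = 1886.
x_4 = 1886^2 mod 2465 = 1.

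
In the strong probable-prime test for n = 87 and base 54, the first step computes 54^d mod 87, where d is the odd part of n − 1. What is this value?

54

n − 1 = 86 = 2^1 · 43, so s = 1 and d = 43.
54^43 mod 87 = 54.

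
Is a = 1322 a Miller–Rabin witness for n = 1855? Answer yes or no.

n − 1 = 1854 = 2^1 · 927, so s = 1 and d = 927.
x_0 = 1322^927 mod 1855 = 363.
x_0 ∉ {1, 1854} and s = 1, so 1322 is a Miller–Rabin witness and 1855 is composite.

yes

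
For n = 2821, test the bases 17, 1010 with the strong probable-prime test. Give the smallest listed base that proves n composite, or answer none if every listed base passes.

n − 1 = 2820 = 2^2 · 705, so s = 2 and d = 705.
Base 17: x_0 = 17^705 mod 2821 = 2820. x_0 = 2820 ≡ −1, so 17 is not a witness.
Base 1010: x_0 = 1010^705 mod 2821 = 1. x_0 = 1, so 1010 is not a witness.
No listed base is a witness for 2821.

none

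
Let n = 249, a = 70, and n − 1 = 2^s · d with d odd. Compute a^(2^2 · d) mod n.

n − 1 = 248 = 2^3 · 31, so s = 3 and d = 31.
x_0 = 70^31 mod 249 = 235.
x_1 = 235^2 mod 249 = 196.
x_2 = 196^2 mod 249 = 70.

70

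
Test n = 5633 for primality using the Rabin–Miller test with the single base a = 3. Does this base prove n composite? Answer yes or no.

yes

n − 1 = 5632 = 2^9 · 11, so s = 9 and d = 11.
x_0 = 3^11 mod 5633 = 2524.
x_0 is neither 1 nor 5632, so continue squaring.
x_1 = 2524^2 mod 5633 = 5286.
x_2 = 5286^2 mod 5633 = 2116.
x_3 = 2116^2 mod 5633 = 4854.
x_4 = 4854^2 mod 5633 = 4110.
x_5 = 4110^2 mod 5633 = 4366.
x_6 = 4366^2 mod 5633 = 5517.
x_7 = 5517^2 mod 5633 = 2190.
x_8 = 2190^2 mod 5633 = 2417.
Reached i = s−1 = 8 without hitting −1: 3 is a Miller–Rabin witness and 5633 is composite.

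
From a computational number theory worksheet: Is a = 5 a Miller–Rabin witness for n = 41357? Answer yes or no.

n − 1 = 41356 = 2^2 · 10339, so s = 2 and d = 10339.
x_0 = 5^10339 mod 41357 = 33896.
x_0 is neither 1 nor 41356, so continue squaring.
x_1 = 33896^2 mod 41357 = 41356.
x_1 ≡ −1, so 5 is not a witness.

no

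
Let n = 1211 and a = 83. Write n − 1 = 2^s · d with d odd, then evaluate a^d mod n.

n − 1 = 1210 = 2^1 · 605, so s = 1 and d = 605.
By repeated squaring, 83^605 ≡ 195 (mod 1211).

195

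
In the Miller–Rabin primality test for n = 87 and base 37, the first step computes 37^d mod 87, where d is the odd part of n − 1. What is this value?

n − 1 = 86 = 2^1 · 43, so s = 1 and d = 43.
Repeated squaring mod 87: 37^1 ≡ 37, 37^2 ≡ 64, 37^4 ≡ 7, 37^8 ≡ 49, 37^16 ≡ 52, 37^32 ≡ 7.
43 = 32 + 8 + 2 + 1, so 37^43 ≡ 7·49·64·37 ≡ 79 (mod 87).

79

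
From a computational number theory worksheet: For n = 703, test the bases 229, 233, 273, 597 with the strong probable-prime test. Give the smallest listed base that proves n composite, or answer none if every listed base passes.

n − 1 = 702 = 2^1 · 351, so s = 1 and d = 351.
Base 229: x_0 = 229^351 mod 703 = 1. x_0 = 1, so 229 is not a witness.
Base 233: x_0 = 233^351 mod 703 = 628. x_0 ∉ {1, 702} and s = 1, so 233 is a Miller–Rabin witness and 703 is composite.
Base 273: x_0 = 273^351 mod 703 = 191. x_0 ∉ {1, 702} and s = 1, so 273 is a Miller–Rabin witness and 703 is composite.
Base 597: x_0 = 597^351 mod 703 = 512. x_0 ∉ {1, 702} and s = 1, so 597 is a Miller–Rabin witness and 703 is composite.
The smallest witness among the given bases is 233.

233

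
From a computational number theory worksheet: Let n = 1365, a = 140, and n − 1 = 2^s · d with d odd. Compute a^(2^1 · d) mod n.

1225

n − 1 = 1364 = 2^2 · 341, so s = 2 and d = 341.
x_0 = 140^341 mod 1365 = 875.
x_1 = 875^2 mod 1365 = 1225.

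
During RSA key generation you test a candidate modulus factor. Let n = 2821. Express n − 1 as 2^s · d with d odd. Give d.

Halving: 2820 → 1410 → 705; 705 is odd.
So 2820 = 2^2 · 705.

705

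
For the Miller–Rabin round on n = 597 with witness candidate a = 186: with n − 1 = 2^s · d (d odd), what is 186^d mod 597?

n − 1 = 596 = 2^2 · 149, so s = 2 and d = 149.
186^149 mod 597 = 150.

150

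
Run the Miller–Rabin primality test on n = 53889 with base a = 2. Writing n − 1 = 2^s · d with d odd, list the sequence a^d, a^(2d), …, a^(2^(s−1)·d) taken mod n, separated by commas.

n − 1 = 53888 = 2^7 · 421, so s = 7 and d = 421.
x_0 = 2^421 mod 53889 = 49205.
x_1 = 49205^2 mod 53889 = 7033.
x_2 = 7033^2 mod 53889 = 46876.
x_3 = 46876^2 mod 53889 = 35401.
x_4 = 35401^2 mod 53889 = 42106.
x_5 = 42106^2 mod 53889 = 21025.
x_6 = 21025^2 mod 53889 = 53047.

49205, 7033, 46876, 35401, 42106, 21025, 53047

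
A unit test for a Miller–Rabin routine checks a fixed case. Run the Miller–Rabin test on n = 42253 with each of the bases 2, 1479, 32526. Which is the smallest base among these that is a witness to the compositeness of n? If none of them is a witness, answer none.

n − 1 = 42252 = 2^2 · 10563, so s = 2 and d = 10563.
Base 2: x_0 = 2^10563 mod 42253 = 41424. x_0 is neither 1 nor 42252, so continue squaring. x_1 = 41424^2 mod 42253 = 11193. Reached i = s−1 = 1 without hitting −1: 2 is a Miller–Rabin witness and 42253 is composite.
Base 1479: x_0 = 1479^10563 mod 42253 = 19111. x_0 is neither 1 nor 42252, so continue squaring. x_1 = 19111^2 mod 42253 = 37642. Reached i = s−1 = 1 without hitting −1: 1479 is a Miller–Rabin witness and 42253 is composite.
Base 32526: x_0 = 32526^10563 mod 42253 = 7349. x_0 is neither 1 nor 42252, so continue squaring. x_1 = 7349^2 mod 42253 = 8467. Reached i = s−1 = 1 without hitting −1: 32526 is a Miller–Rabin witness and 42253 is composite.
The smallest witness among the given bases is 2.

2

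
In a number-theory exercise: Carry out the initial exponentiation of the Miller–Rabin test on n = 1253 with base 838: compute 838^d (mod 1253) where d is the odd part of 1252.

964

n − 1 = 1252 = 2^2 · 313, so s = 2 and d = 313.
838^313 mod 1253 = 964.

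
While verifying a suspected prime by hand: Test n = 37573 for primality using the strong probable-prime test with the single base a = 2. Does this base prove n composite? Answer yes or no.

no

n − 1 = 37572 = 2^2 · 9393, so s = 2 and d = 9393.
x_0 = 2^9393 mod 37573 = 14601.
x_0 is neither 1 nor 37572, so continue squaring.
x_1 = 14601^2 mod 37573 = 37572.
x_1 ≡ −1, so 2 is not a witness.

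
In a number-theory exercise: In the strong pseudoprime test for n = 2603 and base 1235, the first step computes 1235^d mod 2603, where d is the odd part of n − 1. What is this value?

n − 1 = 2602 = 2^1 · 1301, so s = 1 and d = 1301.
1235^1301 mod 2603 = 1197.

1197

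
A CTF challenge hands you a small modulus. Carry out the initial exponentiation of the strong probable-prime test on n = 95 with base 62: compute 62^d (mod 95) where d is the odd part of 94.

63

n − 1 = 94 = 2^1 · 47, so s = 1 and d = 47.
62^47 mod 95 = 63.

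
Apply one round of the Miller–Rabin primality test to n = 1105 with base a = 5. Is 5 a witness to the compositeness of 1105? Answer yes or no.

yes

n − 1 = 1104 = 2^4 · 69, so s = 4 and d = 69.
Repeated squaring mod 1105: 5^1 ≡ 5, 5^2 ≡ 25, 5^4 ≡ 625, 5^8 ≡ 560, 5^16 ≡ 885, 5^32 ≡ 885, 5^64 ≡ 885.
69 = 64 + 4 + 1, so 5^69 ≡ 885·625·5 ≡ 915 (mod 1105).
x_0 = 5^69 mod 1105 = 915.
x_0 is neither 1 nor 1104, so continue squaring.
x_1 = 915^2 mod 1105 = 740.
x_2 = 740^2 mod 1105 = 625.
x_3 = 625^2 mod 1105 = 560.
Reached i = s−1 = 3 without hitting −1: 5 is a Miller–Rabin witness and 1105 is composite.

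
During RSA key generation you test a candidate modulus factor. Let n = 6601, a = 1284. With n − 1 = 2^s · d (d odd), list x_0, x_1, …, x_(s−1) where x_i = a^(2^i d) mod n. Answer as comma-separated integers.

n − 1 = 6600 = 2^3 · 825, so s = 3 and d = 825.
x_0 = 1284^825 mod 6601 = 4185.
x_1 = 4185^2 mod 6601 = 1772.
x_2 = 1772^2 mod 6601 = 4509.

4185, 1772, 4509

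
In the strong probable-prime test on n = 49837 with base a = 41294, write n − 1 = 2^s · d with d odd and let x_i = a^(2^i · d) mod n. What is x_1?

1559

n − 1 = 49836 = 2^2 · 12459, so s = 2 and d = 12459.
Repeated squaring mod 49837: 41294^1 ≡ 41294, 41294^2 ≡ 21481, 41294^4 ≡ 42415, 41294^8 ≡ 16199, 41294^16 ≡ 15796, 41294^32 ≡ 29594, 41294^64 ≡ 19235, 41294^128 ≡ 45174, 41294^256 ≡ 14637, 41294^512 ≡ 42343, 41294^1024 ≡ 43574, 41294^2048 ≡ 3450, 41294^4096 ≡ 41294, 41294^8192 ≡ 21481.
12459 = 8192 + 4096 + 128 + 32 + 8 + 2 + 1, so 41294^12459 ≡ 21481·41294·45174·29594·16199·21481·41294 ≡ 24359 (mod 49837).
x_0 = 24359.
x_1 = 24359^2 mod 49837 = 1559.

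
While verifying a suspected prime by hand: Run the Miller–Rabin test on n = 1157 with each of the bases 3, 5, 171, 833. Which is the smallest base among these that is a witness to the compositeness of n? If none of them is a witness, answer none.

3

n − 1 = 1156 = 2^2 · 289, so s = 2 and d = 289.
Base 3: x_0 = 3^289 mod 1157 = 562. x_0 is neither 1 nor 1156, so continue squaring. x_1 = 562^2 mod 1157 = 1140. Reached i = s−1 = 1 without hitting −1: 3 is a Miller–Rabin witness and 1157 is composite.
Base 5: x_0 = 5^289 mod 1157 = 1032. x_0 is neither 1 nor 1156, so continue squaring. x_1 = 1032^2 mod 1157 = 584. Reached i = s−1 = 1 without hitting −1: 5 is a Miller–Rabin witness and 1157 is composite.
Base 171: x_0 = 171^289 mod 1157 = 353. x_0 is neither 1 nor 1156, so continue squaring. x_1 = 353^2 mod 1157 = 810. Reached i = s−1 = 1 without hitting −1: 171 is a Miller–Rabin witness and 1157 is composite.
Base 833: x_0 = 833^289 mod 1157 = 105. x_0 is neither 1 nor 1156, so continue squaring. x_1 = 105^2 mod 1157 = 612. Reached i = s−1 = 1 without hitting −1: 833 is a Miller–Rabin witness and 1157 is composite.
The smallest witness among the given bases is 3.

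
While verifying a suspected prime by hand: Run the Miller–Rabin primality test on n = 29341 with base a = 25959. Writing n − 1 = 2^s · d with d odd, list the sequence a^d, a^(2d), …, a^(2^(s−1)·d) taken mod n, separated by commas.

n − 1 = 29340 = 2^2 · 7335, so s = 2 and d = 7335.
x_0 = 25959^7335 mod 29341 = 6284.
x_1 = 6284^2 mod 29341 = 25011.

6284, 25011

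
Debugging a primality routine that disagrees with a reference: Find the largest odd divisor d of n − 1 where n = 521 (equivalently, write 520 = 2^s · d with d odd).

65

Halving: 520 → 260 → 130 → 65; 65 is odd.
So 520 = 2^3 · 65.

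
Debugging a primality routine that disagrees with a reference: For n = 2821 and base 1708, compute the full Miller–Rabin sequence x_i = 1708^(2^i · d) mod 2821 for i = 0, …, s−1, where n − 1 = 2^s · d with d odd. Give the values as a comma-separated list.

n − 1 = 2820 = 2^2 · 705, so s = 2 and d = 705.
x_0 = 1708^705 mod 2821 = 1890.
x_1 = 1890^2 mod 2821 = 714.

1890, 714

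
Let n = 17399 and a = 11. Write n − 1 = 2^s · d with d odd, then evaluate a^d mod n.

n − 1 = 17398 = 2^1 · 8699, so s = 1 and d = 8699.
Repeated squaring mod 17399: 11^1 ≡ 11, 11^2 ≡ 121, 11^4 ≡ 14641, 11^8 ≡ 3201, 11^16 ≡ 15789, 11^32 ≡ 17048, 11^64 ≡ 1408, 11^128 ≡ 16377, 11^256 ≡ 544, 11^512 ≡ 153, 11^1024 ≡ 6010, 11^2048 ≡ 17175, 11^4096 ≡ 15378, 11^8192 ≡ 13075.
8699 = 8192 + 256 + 128 + 64 + 32 + 16 + 8 + 2 + 1, so 11^8699 ≡ 13075·544·16377·1408·17048·15789·3201·121·11 ≡ 14239 (mod 17399).

14239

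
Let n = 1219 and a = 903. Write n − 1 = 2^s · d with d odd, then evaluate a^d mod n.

n − 1 = 1218 = 2^1 · 609, so s = 1 and d = 609.
903^609 mod 1219 = 284.

284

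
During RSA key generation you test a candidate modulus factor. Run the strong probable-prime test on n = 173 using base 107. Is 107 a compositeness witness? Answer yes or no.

no

n − 1 = 172 = 2^2 · 43, so s = 2 and d = 43.
x_0 = 107^43 mod 173 = 80.
x_0 is neither 1 nor 172, so continue squaring.
x_1 = 80^2 mod 173 = 172.
x_1 ≡ −1, so 107 is not a witness.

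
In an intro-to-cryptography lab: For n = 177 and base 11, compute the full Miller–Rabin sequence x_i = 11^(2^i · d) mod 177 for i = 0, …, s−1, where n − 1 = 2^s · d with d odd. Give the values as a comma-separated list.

77, 88, 133, 166

n − 1 = 176 = 2^4 · 11, so s = 4 and d = 11.
x_0 = 11^11 mod 177 = 77.
x_1 = 77^2 mod 177 = 88.
x_2 = 88^2 mod 177 = 133.
x_3 = 133^2 mod 177 = 166.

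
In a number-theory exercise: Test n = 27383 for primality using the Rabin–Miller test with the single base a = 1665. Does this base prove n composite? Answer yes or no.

yes

n − 1 = 27382 = 2^1 · 13691, so s = 1 and d = 13691.
x_0 = 1665^13691 mod 27383 = 15635.
x_0 ∉ {1, 27382} and s = 1, so 1665 is a Miller–Rabin witness and 27383 is composite.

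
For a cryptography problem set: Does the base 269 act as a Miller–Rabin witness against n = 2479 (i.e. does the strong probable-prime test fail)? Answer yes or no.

n − 1 = 2478 = 2^1 · 1239, so s = 1 and d = 1239.
x_0 = 269^1239 mod 2479 = 1.
x_0 = 1, so 269 is not a witness.

no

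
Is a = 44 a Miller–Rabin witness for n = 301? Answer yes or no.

no

n − 1 = 300 = 2^2 · 75, so s = 2 and d = 75.
By repeated squaring, 44^75 ≡ 1 (mod 301).
x_0 = 44^75 mod 301 = 1.
x_0 = 1, so 44 is not a witness.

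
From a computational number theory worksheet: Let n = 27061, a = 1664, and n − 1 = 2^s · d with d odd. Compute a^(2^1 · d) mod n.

n − 1 = 27060 = 2^2 · 6765, so s = 2 and d = 6765.
x_0 = 1664^6765 mod 27061 = 1.
x_1 = 1^2 mod 27061 = 1.

1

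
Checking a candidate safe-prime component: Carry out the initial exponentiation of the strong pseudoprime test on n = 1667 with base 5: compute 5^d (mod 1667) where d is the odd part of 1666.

n − 1 = 1666 = 2^1 · 833, so s = 1 and d = 833.
5^833 mod 1667 = 1666.

1666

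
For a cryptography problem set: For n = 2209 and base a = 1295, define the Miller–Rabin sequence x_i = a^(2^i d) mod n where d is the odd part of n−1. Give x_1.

n − 1 = 2208 = 2^5 · 69, so s = 5 and d = 69.
x_0 = 1295^69 mod 2209 = 1738.
x_1 = 1738^2 mod 2209 = 941.

941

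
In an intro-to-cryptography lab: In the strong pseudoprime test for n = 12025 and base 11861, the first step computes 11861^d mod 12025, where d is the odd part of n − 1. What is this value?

8731

n − 1 = 12024 = 2^3 · 1503, so s = 3 and d = 1503.
11861^1503 mod 12025 = 8731.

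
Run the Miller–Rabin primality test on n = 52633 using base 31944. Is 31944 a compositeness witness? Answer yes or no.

n − 1 = 52632 = 2^3 · 6579, so s = 3 and d = 6579.
x_0 = 31944^6579 mod 52633 = 36875.
x_0 is neither 1 nor 52632, so continue squaring.
x_1 = 36875^2 mod 52633 = 44703.
x_2 = 44703^2 mod 52633 = 41098.
Reached i = s−1 = 2 without hitting −1: 31944 is a Miller–Rabin witness and 52633 is composite.

yes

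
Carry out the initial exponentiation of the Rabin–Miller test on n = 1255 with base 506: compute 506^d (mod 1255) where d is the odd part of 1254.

16

n − 1 = 1254 = 2^1 · 627, so s = 1 and d = 627.
506^627 mod 1255 = 16.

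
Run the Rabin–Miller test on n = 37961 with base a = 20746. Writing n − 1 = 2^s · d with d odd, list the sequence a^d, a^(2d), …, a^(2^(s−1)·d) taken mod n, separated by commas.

5995, 28919, 27731

n − 1 = 37960 = 2^3 · 4745, so s = 3 and d = 4745.
x_0 = 20746^4745 mod 37961 = 5995.
x_1 = 5995^2 mod 37961 = 28919.
x_2 = 28919^2 mod 37961 = 27731.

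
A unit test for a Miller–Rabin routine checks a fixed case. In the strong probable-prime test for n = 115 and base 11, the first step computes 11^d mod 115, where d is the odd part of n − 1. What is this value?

n − 1 = 114 = 2^1 · 57, so s = 1 and d = 57.
11^57 mod 115 = 86.

86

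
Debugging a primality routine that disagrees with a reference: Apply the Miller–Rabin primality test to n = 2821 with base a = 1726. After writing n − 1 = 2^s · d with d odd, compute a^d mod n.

1611

n − 1 = 2820 = 2^2 · 705, so s = 2 and d = 705.
1726^705 mod 2821 = 1611.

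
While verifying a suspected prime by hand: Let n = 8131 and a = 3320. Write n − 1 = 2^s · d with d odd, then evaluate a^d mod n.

n − 1 = 8130 = 2^1 · 4065, so s = 1 and d = 4065.
3320^4065 mod 8131 = 3018.

3018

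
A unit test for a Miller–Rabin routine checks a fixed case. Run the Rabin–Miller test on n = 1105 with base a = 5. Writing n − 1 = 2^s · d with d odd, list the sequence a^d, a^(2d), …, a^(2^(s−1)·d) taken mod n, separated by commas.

n − 1 = 1104 = 2^4 · 69, so s = 4 and d = 69.
x_0 = 5^69 mod 1105 = 915.
x_1 = 915^2 mod 1105 = 740.
x_2 = 740^2 mod 1105 = 625.
x_3 = 625^2 mod 1105 = 560.

915, 740, 625, 560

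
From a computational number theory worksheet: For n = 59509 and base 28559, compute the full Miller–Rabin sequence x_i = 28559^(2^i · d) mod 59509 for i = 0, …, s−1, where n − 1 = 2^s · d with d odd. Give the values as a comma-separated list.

1, 1

n − 1 = 59508 = 2^2 · 14877, so s = 2 and d = 14877.
x_0 = 28559^14877 mod 59509 = 1.
x_1 = 1^2 mod 59509 = 1.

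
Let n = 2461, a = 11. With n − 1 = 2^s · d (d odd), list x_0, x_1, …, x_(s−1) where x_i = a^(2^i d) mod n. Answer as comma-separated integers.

2114, 2281

n − 1 = 2460 = 2^2 · 615, so s = 2 and d = 615.
x_0 = 11^615 mod 2461 = 2114.
x_1 = 2114^2 mod 2461 = 2281.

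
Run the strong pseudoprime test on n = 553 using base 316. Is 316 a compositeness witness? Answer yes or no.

yes

n − 1 = 552 = 2^3 · 69, so s = 3 and d = 69.
x_0 = 316^69 mod 553 = 316.
x_0 is neither 1 nor 552, so continue squaring.
x_1 = 316^2 mod 553 = 316.
x_2 = 316^2 mod 553 = 316.
Reached i = s−1 = 2 without hitting −1: 316 is a Miller–Rabin witness and 553 is composite.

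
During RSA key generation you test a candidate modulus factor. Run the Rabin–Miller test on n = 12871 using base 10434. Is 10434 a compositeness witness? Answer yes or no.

n − 1 = 12870 = 2^1 · 6435, so s = 1 and d = 6435.
x_0 = 10434^6435 mod 12871 = 10186.
x_0 ∉ {1, 12870} and s = 1, so 10434 is a Miller–Rabin witness and 12871 is composite.

yes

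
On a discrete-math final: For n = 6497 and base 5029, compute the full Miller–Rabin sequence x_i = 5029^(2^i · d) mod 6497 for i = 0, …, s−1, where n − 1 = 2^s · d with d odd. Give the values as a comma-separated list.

n − 1 = 6496 = 2^5 · 203, so s = 5 and d = 203.
x_0 = 5029^203 mod 6497 = 5849.
x_1 = 5849^2 mod 6497 = 4096.
x_2 = 4096^2 mod 6497 = 1962.
x_3 = 1962^2 mod 6497 = 3220.
x_4 = 3220^2 mod 6497 = 5685.

5849, 4096, 1962, 3220, 5685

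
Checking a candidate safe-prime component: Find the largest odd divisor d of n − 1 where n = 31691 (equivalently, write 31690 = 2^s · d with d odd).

15845

Halving: 31690 → 15845; 15845 is odd.
So 31690 = 2^1 · 15845.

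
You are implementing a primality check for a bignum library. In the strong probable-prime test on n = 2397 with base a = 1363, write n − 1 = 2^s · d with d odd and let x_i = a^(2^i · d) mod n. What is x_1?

376

n − 1 = 2396 = 2^2 · 599, so s = 2 and d = 599.
Repeated squaring mod 2397: 1363^1 ≡ 1363, 1363^2 ≡ 94, 1363^4 ≡ 1645, 1363^8 ≡ 2209, 1363^16 ≡ 1786, 1363^32 ≡ 1786, 1363^64 ≡ 1786, 1363^128 ≡ 1786, 1363^256 ≡ 1786, 1363^512 ≡ 1786.
599 = 512 + 64 + 16 + 4 + 2 + 1, so 1363^599 ≡ 1786·1786·1786·1645·94·1363 ≡ 2068 (mod 2397).
x_0 = 2068.
x_1 = 2068^2 mod 2397 = 376.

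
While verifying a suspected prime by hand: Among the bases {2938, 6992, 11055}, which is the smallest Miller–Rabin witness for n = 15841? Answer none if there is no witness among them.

n − 1 = 15840 = 2^5 · 495, so s = 5 and d = 495.
Base 2938: x_0 = 2938^495 mod 15841 = 15840. x_0 = 15840 ≡ −1, so 2938 is not a witness.
Base 6992: x_0 = 6992^495 mod 15841 = 15840. x_0 = 15840 ≡ −1, so 6992 is not a witness.
Base 11055: x_0 = 11055^495 mod 15841 = 1. x_0 = 1, so 11055 is not a witness.
No listed base is a witness for 15841.

none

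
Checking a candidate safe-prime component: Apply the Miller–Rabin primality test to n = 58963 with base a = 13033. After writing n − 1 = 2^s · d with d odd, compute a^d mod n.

58962

n − 1 = 58962 = 2^1 · 29481, so s = 1 and d = 29481.
Repeated squaring mod 58963: 13033^1 ≡ 13033, 13033^2 ≡ 45649, 13033^4 ≡ 19818, 13033^8 ≡ 581, 13033^16 ≡ 42746, 13033^32 ≡ 16109, 13033^64 ≡ 3718, 13033^128 ≡ 26182, 13033^256 ≡ 52249, 13033^512 ≡ 30064, 13033^1024 ≡ 269, 13033^2048 ≡ 13398, 13033^4096 ≡ 23032, 13033^8192 ≡ 41876, 13033^16384 ≡ 39756.
29481 = 16384 + 8192 + 4096 + 512 + 256 + 32 + 8 + 1, so 13033^29481 ≡ 39756·41876·23032·30064·52249·16109·581·13033 ≡ 58962 (mod 58963).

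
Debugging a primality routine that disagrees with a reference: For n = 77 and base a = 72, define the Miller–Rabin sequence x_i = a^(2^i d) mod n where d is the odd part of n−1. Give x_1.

n − 1 = 76 = 2^2 · 19, so s = 2 and d = 19.
x_0 = 72^19 mod 77 = 2.
x_1 = 2^2 mod 77 = 4.

4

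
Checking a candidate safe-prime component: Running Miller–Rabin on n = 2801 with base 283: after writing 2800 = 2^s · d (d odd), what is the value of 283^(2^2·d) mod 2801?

1258

n − 1 = 2800 = 2^4 · 175, so s = 4 and d = 175.
x_0 = 283^175 mod 2801 = 2182.
x_1 = 2182^2 mod 2801 = 2225.
x_2 = 2225^2 mod 2801 = 1258.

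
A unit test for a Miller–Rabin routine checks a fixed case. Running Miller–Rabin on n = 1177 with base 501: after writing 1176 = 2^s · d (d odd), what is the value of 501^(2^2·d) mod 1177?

763

n − 1 = 1176 = 2^3 · 147, so s = 3 and d = 147.
x_0 = 501^147 mod 1177 = 657.
x_1 = 657^2 mod 1177 = 867.
x_2 = 867^2 mod 1177 = 763.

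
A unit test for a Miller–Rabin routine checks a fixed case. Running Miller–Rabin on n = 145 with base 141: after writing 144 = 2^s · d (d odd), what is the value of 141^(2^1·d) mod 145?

111

n − 1 = 144 = 2^4 · 9, so s = 4 and d = 9.
By repeated squaring, 141^9 ≡ 16 (mod 145).
x_0 = 16.
x_1 = 16^2 mod 145 = 111.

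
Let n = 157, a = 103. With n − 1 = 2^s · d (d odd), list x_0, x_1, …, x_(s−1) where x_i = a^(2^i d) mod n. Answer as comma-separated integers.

129, 156

n − 1 = 156 = 2^2 · 39, so s = 2 and d = 39.
x_0 = 103^39 mod 157 = 129.
x_1 = 129^2 mod 157 = 156.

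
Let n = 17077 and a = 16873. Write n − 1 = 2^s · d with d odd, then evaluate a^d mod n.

17076

n − 1 = 17076 = 2^2 · 4269, so s = 2 and d = 4269.
16873^4269 mod 17077 = 17076.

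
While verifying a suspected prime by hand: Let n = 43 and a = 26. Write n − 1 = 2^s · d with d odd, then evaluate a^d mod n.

n − 1 = 42 = 2^1 · 21, so s = 1 and d = 21.
26^21 mod 43 = 42.

42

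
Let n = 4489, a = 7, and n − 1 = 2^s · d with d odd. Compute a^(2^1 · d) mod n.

n − 1 = 4488 = 2^3 · 561, so s = 3 and d = 561.
x_0 = 7^561 mod 4489 = 2746.
x_1 = 2746^2 mod 4489 = 3485.

3485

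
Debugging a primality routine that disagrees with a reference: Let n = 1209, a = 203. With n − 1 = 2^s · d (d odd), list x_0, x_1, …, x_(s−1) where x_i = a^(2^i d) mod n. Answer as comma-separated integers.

668, 103, 937

n − 1 = 1208 = 2^3 · 151, so s = 3 and d = 151.
x_0 = 203^151 mod 1209 = 668.
x_1 = 668^2 mod 1209 = 103.
x_2 = 103^2 mod 1209 = 937.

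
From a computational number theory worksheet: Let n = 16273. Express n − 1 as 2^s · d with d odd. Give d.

1017

Halving: 16272 → 8136 → 4068 → 2034 → 1017; 1017 is odd.
So 16272 = 2^4 · 1017.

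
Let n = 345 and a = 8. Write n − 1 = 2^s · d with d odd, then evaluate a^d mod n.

n − 1 = 344 = 2^3 · 43, so s = 3 and d = 43.
8^43 mod 345 = 302.

302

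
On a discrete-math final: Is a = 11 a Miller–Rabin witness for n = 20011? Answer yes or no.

n − 1 = 20010 = 2^1 · 10005, so s = 1 and d = 10005.
x_0 = 11^10005 mod 20011 = 1.
x_0 = 1, so 11 is not a witness.

no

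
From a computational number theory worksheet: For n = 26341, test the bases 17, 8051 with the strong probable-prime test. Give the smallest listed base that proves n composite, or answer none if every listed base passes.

n − 1 = 26340 = 2^2 · 6585, so s = 2 and d = 6585.
Base 17: x_0 = 17^6585 mod 26341 = 1490. x_0 is neither 1 nor 26340, so continue squaring. x_1 = 1490^2 mod 26341 = 7456. Reached i = s−1 = 1 without hitting −1: 17 is a Miller–Rabin witness and 26341 is composite.
Base 8051: x_0 = 8051^6585 mod 26341 = 18712. x_0 is neither 1 nor 26340, so continue squaring. x_1 = 18712^2 mod 26341 = 14372. Reached i = s−1 = 1 without hitting −1: 8051 is a Miller–Rabin witness and 26341 is composite.
The smallest witness among the given bases is 17.

17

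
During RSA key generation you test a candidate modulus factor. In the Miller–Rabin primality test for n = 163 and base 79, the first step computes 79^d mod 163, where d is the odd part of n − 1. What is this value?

n − 1 = 162 = 2^1 · 81, so s = 1 and d = 81.
79^81 mod 163 = 162.

162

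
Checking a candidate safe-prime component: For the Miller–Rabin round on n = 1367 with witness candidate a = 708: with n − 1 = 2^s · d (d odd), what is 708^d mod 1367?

n − 1 = 1366 = 2^1 · 683, so s = 1 and d = 683.
708^683 mod 1367 = 1.

1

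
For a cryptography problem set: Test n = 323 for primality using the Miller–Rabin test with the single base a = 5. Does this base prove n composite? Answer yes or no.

yes

n − 1 = 322 = 2^1 · 161, so s = 1 and d = 161.
Repeated squaring mod 323: 5^1 ≡ 5, 5^2 ≡ 25, 5^4 ≡ 302, 5^8 ≡ 118, 5^16 ≡ 35, 5^32 ≡ 256, 5^64 ≡ 290, 5^128 ≡ 120.
161 = 128 + 32 + 1, so 5^161 ≡ 120·256·5 ≡ 175 (mod 323).
x_0 = 5^161 mod 323 = 175.
x_0 ∉ {1, 322} and s = 1, so 5 is a Miller–Rabin witness and 323 is composite.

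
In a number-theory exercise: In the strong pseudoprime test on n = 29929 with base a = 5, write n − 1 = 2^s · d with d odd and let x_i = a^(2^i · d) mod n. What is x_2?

23010

n − 1 = 29928 = 2^3 · 3741, so s = 3 and d = 3741.
x_0 = 5^3741 mod 29929 = 27933.
x_1 = 27933^2 mod 29929 = 3459.
x_2 = 3459^2 mod 29929 = 23010.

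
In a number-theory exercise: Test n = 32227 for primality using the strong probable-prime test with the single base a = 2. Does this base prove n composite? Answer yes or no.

n − 1 = 32226 = 2^1 · 16113, so s = 1 and d = 16113.
x_0 = 2^16113 mod 32227 = 10093.
x_0 ∉ {1, 32226} and s = 1, so 2 is a Miller–Rabin witness and 32227 is composite.

yes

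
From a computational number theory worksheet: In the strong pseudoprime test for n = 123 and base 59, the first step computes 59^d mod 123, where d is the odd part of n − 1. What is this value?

n − 1 = 122 = 2^1 · 61, so s = 1 and d = 61.
59^61 mod 123 = 59.

59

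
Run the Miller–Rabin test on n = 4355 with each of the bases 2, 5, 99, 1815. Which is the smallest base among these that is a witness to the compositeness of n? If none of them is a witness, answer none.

n − 1 = 4354 = 2^1 · 2177, so s = 1 and d = 2177.
Base 2: x_0 = 2^2177 mod 4355 = 4322. x_0 ∉ {1, 4354} and s = 1, so 2 is a Miller–Rabin witness and 4355 is composite.
Base 5: x_0 = 5^2177 mod 4355 = 3645. x_0 ∉ {1, 4354} and s = 1, so 5 is a Miller–Rabin witness and 4355 is composite.
Base 99: x_0 = 99^2177 mod 4355 = 4064. x_0 ∉ {1, 4354} and s = 1, so 99 is a Miller–Rabin witness and 4355 is composite.
Base 1815: x_0 = 1815^2177 mod 4355 = 190. x_0 ∉ {1, 4354} and s = 1, so 1815 is a Miller–Rabin witness and 4355 is composite.
The smallest witness among the given bases is 2.

2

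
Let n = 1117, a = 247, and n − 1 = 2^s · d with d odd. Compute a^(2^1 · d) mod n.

1116

n − 1 = 1116 = 2^2 · 279, so s = 2 and d = 279.
Repeated squaring mod 1117: 247^1 ≡ 247, 247^2 ≡ 691, 247^4 ≡ 522, 247^8 ≡ 1053, 247^16 ≡ 745, 247^32 ≡ 993, 247^64 ≡ 855, 247^128 ≡ 507, 247^256 ≡ 139.
279 = 256 + 16 + 4 + 2 + 1, so 247^279 ≡ 139·745·522·691·247 ≡ 903 (mod 1117).
x_0 = 903.
x_1 = 903^2 mod 1117 = 1116.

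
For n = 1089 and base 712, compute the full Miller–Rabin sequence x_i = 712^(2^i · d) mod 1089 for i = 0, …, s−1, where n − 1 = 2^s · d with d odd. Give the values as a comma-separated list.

640, 136, 1072, 289, 757, 235

n − 1 = 1088 = 2^6 · 17, so s = 6 and d = 17.
x_0 = 712^17 mod 1089 = 640.
x_1 = 640^2 mod 1089 = 136.
x_2 = 136^2 mod 1089 = 1072.
x_3 = 1072^2 mod 1089 = 289.
x_4 = 289^2 mod 1089 = 757.
x_5 = 757^2 mod 1089 = 235.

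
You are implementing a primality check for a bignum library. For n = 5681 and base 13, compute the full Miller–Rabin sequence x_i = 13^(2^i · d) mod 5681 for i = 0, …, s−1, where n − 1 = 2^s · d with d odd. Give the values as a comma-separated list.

4290, 3341, 4797, 3159

n − 1 = 5680 = 2^4 · 355, so s = 4 and d = 355.
x_0 = 13^355 mod 5681 = 4290.
x_1 = 4290^2 mod 5681 = 3341.
x_2 = 3341^2 mod 5681 = 4797.
x_3 = 4797^2 mod 5681 = 3159.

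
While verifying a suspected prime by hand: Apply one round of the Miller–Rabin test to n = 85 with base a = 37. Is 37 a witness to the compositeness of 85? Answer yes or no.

yes

n − 1 = 84 = 2^2 · 21, so s = 2 and d = 21.
x_0 = 37^21 mod 85 = 22.
x_0 is neither 1 nor 84, so continue squaring.
x_1 = 22^2 mod 85 = 59.
Reached i = s−1 = 1 without hitting −1: 37 is a Miller–Rabin witness and 85 is composite.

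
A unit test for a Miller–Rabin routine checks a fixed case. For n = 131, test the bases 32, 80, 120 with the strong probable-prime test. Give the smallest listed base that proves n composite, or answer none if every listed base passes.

n − 1 = 130 = 2^1 · 65, so s = 1 and d = 65.
Base 32: x_0 = 32^65 mod 131 = 130. x_0 = 130 ≡ −1, so 32 is not a witness.
Base 80: x_0 = 80^65 mod 131 = 1. x_0 = 1, so 80 is not a witness.
Base 120: x_0 = 120^65 mod 131 = 130. x_0 = 130 ≡ −1, so 120 is not a witness.
No listed base is a witness for 131.

none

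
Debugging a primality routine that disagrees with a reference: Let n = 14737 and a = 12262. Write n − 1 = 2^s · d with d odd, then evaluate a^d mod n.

n − 1 = 14736 = 2^4 · 921, so s = 4 and d = 921.
12262^921 mod 14737 = 4132.

4132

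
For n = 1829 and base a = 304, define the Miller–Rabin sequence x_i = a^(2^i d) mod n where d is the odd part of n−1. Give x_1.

1183

n − 1 = 1828 = 2^2 · 457, so s = 2 and d = 457.
x_0 = 304^457 mod 1829 = 1110.
x_1 = 1110^2 mod 1829 = 1183.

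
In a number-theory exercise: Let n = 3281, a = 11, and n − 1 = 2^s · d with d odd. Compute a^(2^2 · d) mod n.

n − 1 = 3280 = 2^4 · 205, so s = 4 and d = 205.
x_0 = 11^205 mod 3281 = 1384.
x_1 = 1384^2 mod 3281 = 2633.
x_2 = 2633^2 mod 3281 = 3217.

3217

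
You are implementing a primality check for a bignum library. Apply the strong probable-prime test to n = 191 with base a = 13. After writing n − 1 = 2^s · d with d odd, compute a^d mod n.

n − 1 = 190 = 2^1 · 95, so s = 1 and d = 95.
13^95 mod 191 = 1.

1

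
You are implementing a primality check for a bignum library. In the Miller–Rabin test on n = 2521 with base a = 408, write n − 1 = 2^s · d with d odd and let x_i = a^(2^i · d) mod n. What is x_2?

2520

n − 1 = 2520 = 2^3 · 315, so s = 3 and d = 315.
x_0 = 408^315 mod 2521 = 2362.
x_1 = 2362^2 mod 2521 = 71.
x_2 = 71^2 mod 2521 = 2520.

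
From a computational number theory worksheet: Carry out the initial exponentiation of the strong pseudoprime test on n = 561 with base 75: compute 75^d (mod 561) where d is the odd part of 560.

n − 1 = 560 = 2^4 · 35, so s = 4 and d = 35.
75^35 mod 561 = 309.

309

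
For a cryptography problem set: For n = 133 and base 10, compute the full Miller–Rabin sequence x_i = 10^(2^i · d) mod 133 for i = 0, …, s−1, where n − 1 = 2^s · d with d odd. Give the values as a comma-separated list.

27, 64

n − 1 = 132 = 2^2 · 33, so s = 2 and d = 33.
x_0 = 10^33 mod 133 = 27.
x_1 = 27^2 mod 133 = 64.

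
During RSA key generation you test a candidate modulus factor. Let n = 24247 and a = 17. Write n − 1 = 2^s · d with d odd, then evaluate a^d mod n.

24246

n − 1 = 24246 = 2^1 · 12123, so s = 1 and d = 12123.
Repeated squaring mod 24247: 17^1 ≡ 17, 17^2 ≡ 289, 17^4 ≡ 10780, 17^8 ≡ 16776, 17^16 ≡ 23494, 17^32 ≡ 9328, 17^64 ≡ 13348, 17^128 ≡ 2148, 17^256 ≡ 6974, 17^512 ≡ 21441, 17^1024 ≡ 17608, 17^2048 ≡ 19522, 17^4096 ≡ 18385, 17^8192 ≡ 5045.
12123 = 8192 + 2048 + 1024 + 512 + 256 + 64 + 16 + 8 + 2 + 1, so 17^12123 ≡ 5045·19522·17608·21441·6974·13348·23494·16776·289·17 ≡ 24246 (mod 24247).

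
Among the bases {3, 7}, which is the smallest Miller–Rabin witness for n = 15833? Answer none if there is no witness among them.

n − 1 = 15832 = 2^3 · 1979, so s = 3 and d = 1979.
Base 3: x_0 = 3^1979 mod 15833 = 15252. x_0 is neither 1 nor 15832, so continue squaring. x_1 = 15252^2 mod 15833 = 5068. x_2 = 5068^2 mod 15833 = 3498. Reached i = s−1 = 2 without hitting −1: 3 is a Miller–Rabin witness and 15833 is composite.
Base 7: x_0 = 7^1979 mod 15833 = 6304. x_0 is neither 1 nor 15832, so continue squaring. x_1 = 6304^2 mod 15833 = 15419. x_2 = 15419^2 mod 15833 = 13066. Reached i = s−1 = 2 without hitting −1: 7 is a Miller–Rabin witness and 15833 is composite.
The smallest witness among the given bases is 3.

3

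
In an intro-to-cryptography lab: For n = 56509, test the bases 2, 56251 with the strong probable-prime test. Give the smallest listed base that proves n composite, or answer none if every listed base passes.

n − 1 = 56508 = 2^2 · 14127, so s = 2 and d = 14127.
Base 2: x_0 = 2^14127 mod 56509 = 11964. x_0 is neither 1 nor 56508, so continue squaring. x_1 = 11964^2 mod 56509 = 56508. x_1 ≡ −1, so 2 is not a witness.
Base 56251: x_0 = 56251^14127 mod 56509 = 1. x_0 = 1, so 56251 is not a witness.
No listed base is a witness for 56509.

none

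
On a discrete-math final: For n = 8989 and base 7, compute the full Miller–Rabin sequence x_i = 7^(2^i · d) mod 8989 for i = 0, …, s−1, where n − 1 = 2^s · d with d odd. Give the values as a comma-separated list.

n − 1 = 8988 = 2^2 · 2247, so s = 2 and d = 2247.
x_0 = 7^2247 mod 8989 = 5709.
x_1 = 5709^2 mod 8989 = 7556.

5709, 7556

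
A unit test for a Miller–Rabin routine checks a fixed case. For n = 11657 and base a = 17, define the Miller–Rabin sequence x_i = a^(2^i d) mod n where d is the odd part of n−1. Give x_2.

11656

n − 1 = 11656 = 2^3 · 1457, so s = 3 and d = 1457.
x_0 = 17^1457 mod 11657 = 9875.
x_1 = 9875^2 mod 11657 = 4820.
x_2 = 4820^2 mod 11657 = 11656.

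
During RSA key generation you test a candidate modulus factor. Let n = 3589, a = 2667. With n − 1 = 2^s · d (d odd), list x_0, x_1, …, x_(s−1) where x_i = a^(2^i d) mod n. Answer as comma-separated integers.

1861, 3525

n − 1 = 3588 = 2^2 · 897, so s = 2 and d = 897.
x_0 = 2667^897 mod 3589 = 1861.
x_1 = 1861^2 mod 3589 = 3525.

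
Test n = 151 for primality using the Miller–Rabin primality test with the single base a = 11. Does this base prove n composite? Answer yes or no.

n − 1 = 150 = 2^1 · 75, so s = 1 and d = 75.
Repeated squaring mod 151: 11^1 ≡ 11, 11^2 ≡ 121, 11^4 ≡ 145, 11^8 ≡ 36, 11^16 ≡ 88, 11^32 ≡ 43, 11^64 ≡ 37.
75 = 64 + 8 + 2 + 1, so 11^75 ≡ 37·36·121·11 ≡ 1 (mod 151).
x_0 = 11^75 mod 151 = 1.
x_0 = 1, so 11 is not a witness.

no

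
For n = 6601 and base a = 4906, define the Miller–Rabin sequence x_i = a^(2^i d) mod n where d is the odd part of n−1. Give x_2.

n − 1 = 6600 = 2^3 · 825, so s = 3 and d = 825.
x_0 = 4906^825 mod 6601 = 2897.
x_1 = 2897^2 mod 6601 = 2738.
x_2 = 2738^2 mod 6601 = 4509.

4509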